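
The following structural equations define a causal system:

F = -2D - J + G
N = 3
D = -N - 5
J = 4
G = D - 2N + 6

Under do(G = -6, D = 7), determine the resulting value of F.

-24

The joint intervention fixes G = -6, D = 7, removing each variable's own equation.
F = -2D - J + G  [with D=7, J=4, G=-6]  = -24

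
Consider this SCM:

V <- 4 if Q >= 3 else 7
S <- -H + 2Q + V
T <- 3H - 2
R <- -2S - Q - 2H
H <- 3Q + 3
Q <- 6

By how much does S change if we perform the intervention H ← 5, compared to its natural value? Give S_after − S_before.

16

The intervention breaks the incoming arrows to H: H <- 3Q + 3 no longer applies, and H = 5.
V = 4 if Q >= 3 else 7  [with Q=6]  = 4
S = -H + 2Q + V  [with H=5, Q=6, V=4]  = 11
Without intervention: V = 4 if Q >= 3 else 7  [with Q=6]  = 4; H = 3Q + 3  [with Q=6]  = 21; S = -H + 2Q + V  [with H=21, Q=6, V=4]  = -5.
Change = 11 − (-5) = 16.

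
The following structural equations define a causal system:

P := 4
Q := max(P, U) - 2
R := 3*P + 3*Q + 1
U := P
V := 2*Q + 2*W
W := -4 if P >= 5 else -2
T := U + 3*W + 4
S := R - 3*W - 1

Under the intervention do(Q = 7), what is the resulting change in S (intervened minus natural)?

The intervention breaks the incoming arrows to Q: Q := max(P, U) - 2 no longer applies, and Q = 7.
R = 3*P + 3*Q + 1  [with P=4, Q=7]  = 34
W = -4 if P >= 5 else -2  [with P=4]  = -2
S = R - 3*W - 1  [with R=34, W=-2]  = 39
Without intervention: U = P  [with P=4]  = 4; Q = max(P, U) - 2  [with P=4, U=4]  = 2; R = 3*P + 3*Q + 1  [with P=4, Q=2]  = 19; W = -4 if P >= 5 else -2  [with P=4]  = -2; S = R - 3*W - 1  [with R=19, W=-2]  = 24.
Change = 39 − 24 = 15.

15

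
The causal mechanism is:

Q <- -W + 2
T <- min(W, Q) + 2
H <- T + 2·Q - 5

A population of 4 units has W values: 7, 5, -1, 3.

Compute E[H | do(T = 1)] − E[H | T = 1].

Under do(T=1), T's equation is replaced by T=1 for every unit. Per-unit H: -14, -10, 2, -6. Mean = -7.
E[H|T=1] averages over only the 2 units with T=1 (W = -1, 3): H = 2, -6, mean -2.
Difference = -7 − (-2) = -5.

-5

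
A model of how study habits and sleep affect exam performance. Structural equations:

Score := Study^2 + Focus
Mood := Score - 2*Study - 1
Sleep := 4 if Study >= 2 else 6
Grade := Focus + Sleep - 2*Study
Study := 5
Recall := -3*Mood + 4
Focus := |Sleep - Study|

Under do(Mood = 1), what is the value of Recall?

1

The intervention breaks the incoming arrows to Mood: Mood := Score - 2*Study - 1 no longer applies, and Mood = 1.
Recall = -3*Mood + 4  [with Mood=1]  = 1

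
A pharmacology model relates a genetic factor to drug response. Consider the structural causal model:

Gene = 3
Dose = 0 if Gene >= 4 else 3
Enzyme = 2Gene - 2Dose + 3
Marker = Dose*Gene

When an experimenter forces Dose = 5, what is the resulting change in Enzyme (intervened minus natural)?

-4

The intervention breaks the incoming arrows to Dose: Dose = 0 if Gene >= 4 else 3 no longer applies, and Dose = 5.
Enzyme = 2Gene - 2Dose + 3  [with Gene=3, Dose=5]  = -1
Without intervention: Dose = 0 if Gene >= 4 else 3  [with Gene=3]  = 3; Enzyme = 2Gene - 2Dose + 3  [with Gene=3, Dose=3]  = 3.
Change = -1 − 3 = -4.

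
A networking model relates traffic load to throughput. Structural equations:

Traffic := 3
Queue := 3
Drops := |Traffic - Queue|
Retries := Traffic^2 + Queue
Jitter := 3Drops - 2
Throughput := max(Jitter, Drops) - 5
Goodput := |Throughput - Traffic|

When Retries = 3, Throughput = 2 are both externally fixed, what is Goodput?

Setting Retries = 3, Throughput = 2 by intervention discards those variables' equations.
Goodput = |Throughput - Traffic|  [with Throughput=2, Traffic=3]  = 1

1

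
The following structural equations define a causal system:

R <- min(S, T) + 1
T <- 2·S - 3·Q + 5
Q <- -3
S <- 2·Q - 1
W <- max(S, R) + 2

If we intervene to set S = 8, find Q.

-3

Under do(S=8), the mechanism S <- 2·Q - 1 is discarded; S is fixed at 8.
Q is not downstream of the intervention, so its value is determined by the original equations.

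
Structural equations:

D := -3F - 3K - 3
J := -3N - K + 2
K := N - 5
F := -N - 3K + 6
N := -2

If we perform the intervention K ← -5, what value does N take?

Under do(K=-5), the mechanism K := N - 5 is discarded; K is fixed at -5.
N is not downstream of the intervention, so its value is determined by the original equations.

-2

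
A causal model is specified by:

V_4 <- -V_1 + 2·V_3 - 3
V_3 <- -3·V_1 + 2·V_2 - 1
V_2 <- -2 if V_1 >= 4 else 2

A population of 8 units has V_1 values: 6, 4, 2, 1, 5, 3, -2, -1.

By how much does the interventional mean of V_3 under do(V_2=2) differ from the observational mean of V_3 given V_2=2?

-4.95

Every unit gets V_2=2 under the intervention. V_3 values become -15, -9, -3, 0, -12, -6, 9, 6; E[V_3|do(V_2=2)] = -3.75.
Conditioning on V_2=2 selects the 5 unit(s) with V_1 ∈ {2, 1, 3, -2, -1}. Their V_3 values: -3, 0, -6, 9, 6. Mean = 1.2.
Difference = -3.75 − 1.2 = -4.95.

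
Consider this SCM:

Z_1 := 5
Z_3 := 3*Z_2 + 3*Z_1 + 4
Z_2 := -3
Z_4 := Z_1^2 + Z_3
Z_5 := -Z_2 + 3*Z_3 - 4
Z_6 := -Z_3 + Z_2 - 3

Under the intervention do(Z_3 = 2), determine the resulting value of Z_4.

27

The intervention breaks the incoming arrows to Z_3: Z_3 := 3*Z_2 + 3*Z_1 + 4 no longer applies, and Z_3 = 2.
Z_4 = Z_1^2 + Z_3  [with Z_1=5, Z_3=2]  = 27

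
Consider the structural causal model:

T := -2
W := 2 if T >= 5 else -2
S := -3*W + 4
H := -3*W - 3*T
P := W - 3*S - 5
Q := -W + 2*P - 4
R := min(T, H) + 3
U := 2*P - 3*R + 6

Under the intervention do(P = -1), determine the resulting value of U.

do(P=-1) replaces the equation P := W - 3*S - 5 with the constant P = -1.
W = 2 if T >= 5 else -2  [with T=-2]  = -2
H = -3*W - 3*T  [with W=-2, T=-2]  = 12
R = min(T, H) + 3  [with T=-2, H=12]  = 1
U = 2*P - 3*R + 6  [with P=-1, R=1]  = 1

1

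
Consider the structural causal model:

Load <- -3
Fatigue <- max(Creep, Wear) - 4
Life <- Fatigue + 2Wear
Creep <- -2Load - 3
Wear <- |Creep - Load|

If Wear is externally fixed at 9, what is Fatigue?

The intervention breaks the incoming arrows to Wear: Wear <- |Creep - Load| no longer applies, and Wear = 9.
Creep = -2Load - 3  [with Load=-3]  = 3
Fatigue = max(Creep, Wear) - 4  [with Creep=3, Wear=9]  = 5

5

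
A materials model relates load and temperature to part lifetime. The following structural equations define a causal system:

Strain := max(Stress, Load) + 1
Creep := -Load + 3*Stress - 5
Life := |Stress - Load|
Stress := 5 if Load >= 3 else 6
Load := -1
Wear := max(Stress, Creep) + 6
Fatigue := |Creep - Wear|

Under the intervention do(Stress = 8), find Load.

-1

Under do(Stress=8), the mechanism Stress := 5 if Load >= 3 else 6 is discarded; Stress is fixed at 8.
Load is not downstream of the intervention, so its value is determined by the original equations.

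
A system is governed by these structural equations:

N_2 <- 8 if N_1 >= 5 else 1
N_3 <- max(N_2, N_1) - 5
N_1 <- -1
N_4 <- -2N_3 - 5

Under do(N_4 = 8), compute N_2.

1

The intervention breaks the incoming arrows to N_4: N_4 <- -2N_3 - 5 no longer applies, and N_4 = 8.
Since N_2 is not a descendant of the intervened variable, it is unaffected.
N_2 = 8 if N_1 >= 5 else 1  [with N_1=-1]  = 1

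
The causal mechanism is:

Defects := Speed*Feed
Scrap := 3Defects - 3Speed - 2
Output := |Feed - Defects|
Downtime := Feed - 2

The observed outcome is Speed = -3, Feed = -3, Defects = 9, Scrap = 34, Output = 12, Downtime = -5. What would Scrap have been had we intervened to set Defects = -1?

4

The intervention breaks the incoming arrows to Defects: Defects := Speed*Feed no longer applies, and Defects = -1.
Scrap = 3Defects - 3Speed - 2  [with Defects=-1, Speed=-3]  = 4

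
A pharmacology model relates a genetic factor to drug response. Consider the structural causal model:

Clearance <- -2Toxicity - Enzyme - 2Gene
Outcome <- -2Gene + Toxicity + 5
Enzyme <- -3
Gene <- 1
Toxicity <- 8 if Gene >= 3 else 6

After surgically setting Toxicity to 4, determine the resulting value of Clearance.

The intervention breaks the incoming arrows to Toxicity: Toxicity <- 8 if Gene >= 3 else 6 no longer applies, and Toxicity = 4.
Clearance = -2Toxicity - Enzyme - 2Gene  [with Toxicity=4, Enzyme=-3, Gene=1]  = -7

-7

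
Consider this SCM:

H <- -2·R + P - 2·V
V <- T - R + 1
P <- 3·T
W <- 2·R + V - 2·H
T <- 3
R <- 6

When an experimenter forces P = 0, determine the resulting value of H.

Intervening sets P = 0 and removes its equation (P <- 3·T).
V = T - R + 1  [with T=3, R=6]  = -2
H = -2·R + P - 2·V  [with R=6, P=0, V=-2]  = -8

-8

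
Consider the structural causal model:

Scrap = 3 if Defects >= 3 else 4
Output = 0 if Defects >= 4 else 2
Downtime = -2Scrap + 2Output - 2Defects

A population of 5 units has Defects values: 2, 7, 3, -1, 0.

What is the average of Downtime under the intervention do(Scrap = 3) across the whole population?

-7.2

do(Scrap=3) breaks Scrap's dependence on Defects. With Scrap=3 fixed, Downtime across the units is -6, -20, -8, 0, -2, mean -7.2.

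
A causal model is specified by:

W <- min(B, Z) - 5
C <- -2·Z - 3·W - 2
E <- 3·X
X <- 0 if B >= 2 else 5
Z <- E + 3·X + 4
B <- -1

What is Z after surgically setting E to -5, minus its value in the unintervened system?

The intervention breaks the incoming arrows to E: E <- 3·X no longer applies, and E = -5.
X = 0 if B >= 2 else 5  [with B=-1]  = 5
Z = E + 3·X + 4  [with E=-5, X=5]  = 14
Without intervention: X = 0 if B >= 2 else 5  [with B=-1]  = 5; E = 3·X  [with X=5]  = 15; Z = E + 3·X + 4  [with E=15, X=5]  = 34.
Change = 14 − 34 = -20.

-20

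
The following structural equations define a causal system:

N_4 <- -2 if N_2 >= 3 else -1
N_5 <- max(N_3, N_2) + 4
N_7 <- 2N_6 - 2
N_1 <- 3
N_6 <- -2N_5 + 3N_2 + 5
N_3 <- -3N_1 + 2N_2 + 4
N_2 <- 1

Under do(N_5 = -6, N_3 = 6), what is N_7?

The joint intervention fixes N_5 = -6, N_3 = 6, removing each variable's own equation.
N_6 = -2N_5 + 3N_2 + 5  [with N_5=-6, N_2=1]  = 20
N_7 = 2N_6 - 2  [with N_6=20]  = 38

38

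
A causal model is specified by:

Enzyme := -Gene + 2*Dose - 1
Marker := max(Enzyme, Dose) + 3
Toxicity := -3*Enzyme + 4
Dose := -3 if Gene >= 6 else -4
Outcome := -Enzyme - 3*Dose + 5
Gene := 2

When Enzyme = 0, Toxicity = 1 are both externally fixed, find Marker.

3

The joint intervention fixes Enzyme = 0, Toxicity = 1, removing each variable's own equation.
Dose = -3 if Gene >= 6 else -4  [with Gene=2]  = -4
Marker = max(Enzyme, Dose) + 3  [with Enzyme=0, Dose=-4]  = 3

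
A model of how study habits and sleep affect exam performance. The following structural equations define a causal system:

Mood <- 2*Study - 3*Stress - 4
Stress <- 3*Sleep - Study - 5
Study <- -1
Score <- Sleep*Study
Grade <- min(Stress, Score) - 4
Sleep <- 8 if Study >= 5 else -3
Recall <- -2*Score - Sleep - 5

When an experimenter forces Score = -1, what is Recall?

0

Under do(Score=-1), the mechanism Score <- Sleep*Study is discarded; Score is fixed at -1.
Sleep = 8 if Study >= 5 else -3  [with Study=-1]  = -3
Recall = -2*Score - Sleep - 5  [with Score=-1, Sleep=-3]  = 0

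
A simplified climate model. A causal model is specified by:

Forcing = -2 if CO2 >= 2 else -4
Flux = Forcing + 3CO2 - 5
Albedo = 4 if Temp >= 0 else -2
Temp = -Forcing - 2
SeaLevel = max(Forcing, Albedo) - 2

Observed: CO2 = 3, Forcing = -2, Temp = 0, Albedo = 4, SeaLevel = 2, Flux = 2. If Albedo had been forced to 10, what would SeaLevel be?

Intervening sets Albedo = 10 and removes its equation (Albedo = 4 if Temp >= 0 else -2).
Forcing = -2 if CO2 >= 2 else -4  [with CO2=3]  = -2
SeaLevel = max(Forcing, Albedo) - 2  [with Forcing=-2, Albedo=10]  = 8

8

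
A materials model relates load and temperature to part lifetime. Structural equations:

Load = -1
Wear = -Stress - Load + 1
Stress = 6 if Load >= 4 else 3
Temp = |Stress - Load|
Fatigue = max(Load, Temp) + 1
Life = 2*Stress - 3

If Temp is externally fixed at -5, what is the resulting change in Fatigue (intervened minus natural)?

do(Temp=-5) replaces the equation Temp = |Stress - Load| with the constant Temp = -5.
Fatigue = max(Load, Temp) + 1  [with Load=-1, Temp=-5]  = 0
Without intervention: Stress = 6 if Load >= 4 else 3  [with Load=-1]  = 3; Temp = |Stress - Load|  [with Stress=3, Load=-1]  = 4; Fatigue = max(Load, Temp) + 1  [with Load=-1, Temp=4]  = 5.
Change = 0 − 5 = -5.

-5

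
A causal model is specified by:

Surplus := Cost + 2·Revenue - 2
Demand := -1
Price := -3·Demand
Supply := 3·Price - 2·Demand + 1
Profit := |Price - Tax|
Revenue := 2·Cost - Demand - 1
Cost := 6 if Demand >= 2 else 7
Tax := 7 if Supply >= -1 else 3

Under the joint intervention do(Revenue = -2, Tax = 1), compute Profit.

Under do(Revenue = -2, Tax = 1), each intervened variable's structural equation is replaced by its fixed value.
Price = -3·Demand  [with Demand=-1]  = 3
Profit = |Price - Tax|  [with Price=3, Tax=1]  = 2

2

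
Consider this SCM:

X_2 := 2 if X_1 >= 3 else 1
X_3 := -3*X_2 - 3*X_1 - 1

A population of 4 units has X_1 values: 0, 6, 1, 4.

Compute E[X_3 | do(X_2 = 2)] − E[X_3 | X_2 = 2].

6.75

do(X_2=2) breaks X_2's dependence on X_1. With X_2=2 fixed, X_3 across the units is -7, -25, -10, -19, mean -15.25.
Observing X_2=2 restricts to units where X_2's equation naturally yields 2: X_1 ∈ {6, 4}. In that subpopulation X_3 = -25, -19, mean -22.
Difference = -15.25 − (-22) = 6.75.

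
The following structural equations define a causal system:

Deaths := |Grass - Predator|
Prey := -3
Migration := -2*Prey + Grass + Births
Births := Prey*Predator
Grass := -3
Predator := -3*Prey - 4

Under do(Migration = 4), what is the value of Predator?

5

do(Migration=4) replaces the equation Migration := -2*Prey + Grass + Births with the constant Migration = 4.
Predator is not downstream of the intervention, so its value is determined by the original equations.
Predator = -3*Prey - 4  [with Prey=-3]  = 5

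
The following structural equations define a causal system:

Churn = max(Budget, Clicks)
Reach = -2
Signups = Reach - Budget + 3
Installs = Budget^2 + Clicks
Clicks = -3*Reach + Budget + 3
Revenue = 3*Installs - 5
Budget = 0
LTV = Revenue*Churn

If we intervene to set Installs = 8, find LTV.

do(Installs=8) replaces the equation Installs = Budget^2 + Clicks with the constant Installs = 8.
Clicks = -3*Reach + Budget + 3  [with Reach=-2, Budget=0]  = 9
Churn = max(Budget, Clicks)  [with Budget=0, Clicks=9]  = 9
Revenue = 3*Installs - 5  [with Installs=8]  = 19
LTV = Revenue*Churn  [with Revenue=19, Churn=9]  = 171

171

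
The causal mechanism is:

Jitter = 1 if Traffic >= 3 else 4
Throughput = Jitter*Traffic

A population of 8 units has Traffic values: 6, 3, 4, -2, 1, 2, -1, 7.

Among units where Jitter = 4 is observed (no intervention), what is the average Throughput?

0

Observing Jitter=4 restricts to units where Jitter's equation naturally yields 4: Traffic ∈ {-2, 1, 2, -1}. In that subpopulation Throughput = -8, 4, 8, -4, mean 0.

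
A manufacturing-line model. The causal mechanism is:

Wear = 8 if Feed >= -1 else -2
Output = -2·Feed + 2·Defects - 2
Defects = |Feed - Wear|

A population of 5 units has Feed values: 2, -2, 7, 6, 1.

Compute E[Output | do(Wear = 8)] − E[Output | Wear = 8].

4.8

Under do(Wear=8), Wear's equation is replaced by Wear=8 for every unit. Per-unit Output: 6, 22, -14, -10, 10. Mean = 2.8.
Observing Wear=8 restricts to units where Wear's equation naturally yields 8: Feed ∈ {2, 7, 6, 1}. In that subpopulation Output = 6, -14, -10, 10, mean -2.
Difference = 2.8 − (-2) = 4.8.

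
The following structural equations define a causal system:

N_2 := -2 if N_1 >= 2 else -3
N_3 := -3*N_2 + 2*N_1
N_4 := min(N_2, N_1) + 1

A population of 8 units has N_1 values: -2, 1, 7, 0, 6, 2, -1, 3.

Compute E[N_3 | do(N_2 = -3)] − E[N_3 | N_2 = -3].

5

Under do(N_2=-3), N_2's equation is replaced by N_2=-3 for every unit. Per-unit N_3: 5, 11, 23, 9, 21, 13, 7, 15. Mean = 13.
Observing N_2=-3 restricts to units where N_2's equation naturally yields -3: N_1 ∈ {-2, 1, 0, -1}. In that subpopulation N_3 = 5, 11, 9, 7, mean 8.
Difference = 13 − 8 = 5.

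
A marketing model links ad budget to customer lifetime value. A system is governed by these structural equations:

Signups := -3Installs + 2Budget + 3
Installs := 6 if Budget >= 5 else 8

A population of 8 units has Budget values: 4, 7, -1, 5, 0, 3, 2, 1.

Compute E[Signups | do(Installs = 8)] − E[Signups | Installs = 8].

2.25

The intervention sets Installs=8 in all 8 units regardless of Budget. Recomputing Signups per unit gives -13, -7, -23, -11, -21, -15, -17, -19; average -15.75.
Conditioning on Installs=8 selects the 6 unit(s) with Budget ∈ {4, -1, 0, 3, 2, 1}. Their Signups values: -13, -23, -21, -15, -17, -19. Mean = -18.
Difference = -15.75 − (-18) = 2.25.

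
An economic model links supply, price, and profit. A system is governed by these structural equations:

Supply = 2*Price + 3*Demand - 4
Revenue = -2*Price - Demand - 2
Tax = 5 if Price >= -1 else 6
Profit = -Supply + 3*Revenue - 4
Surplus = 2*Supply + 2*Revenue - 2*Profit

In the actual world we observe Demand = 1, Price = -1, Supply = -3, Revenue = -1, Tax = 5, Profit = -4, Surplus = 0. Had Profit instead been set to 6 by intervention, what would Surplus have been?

Intervening sets Profit = 6 and removes its equation (Profit = -Supply + 3*Revenue - 4).
Supply = 2*Price + 3*Demand - 4  [with Price=-1, Demand=1]  = -3
Revenue = -2*Price - Demand - 2  [with Price=-1, Demand=1]  = -1
Surplus = 2*Supply + 2*Revenue - 2*Profit  [with Supply=-3, Revenue=-1, Profit=6]  = -20

-20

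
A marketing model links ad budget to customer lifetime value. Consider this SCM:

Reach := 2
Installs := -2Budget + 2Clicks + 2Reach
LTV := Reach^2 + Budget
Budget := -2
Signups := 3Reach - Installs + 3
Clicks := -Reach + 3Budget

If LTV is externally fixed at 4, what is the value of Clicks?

-8

do(LTV=4) replaces the equation LTV := Reach^2 + Budget with the constant LTV = 4.
Clicks is not downstream of the intervention, so its value is determined by the original equations.
Clicks = -Reach + 3Budget  [with Reach=2, Budget=-2]  = -8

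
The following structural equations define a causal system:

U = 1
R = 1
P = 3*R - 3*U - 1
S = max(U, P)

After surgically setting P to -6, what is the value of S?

The intervention breaks the incoming arrows to P: P = 3*R - 3*U - 1 no longer applies, and P = -6.
S = max(U, P)  [with U=1, P=-6]  = 1

1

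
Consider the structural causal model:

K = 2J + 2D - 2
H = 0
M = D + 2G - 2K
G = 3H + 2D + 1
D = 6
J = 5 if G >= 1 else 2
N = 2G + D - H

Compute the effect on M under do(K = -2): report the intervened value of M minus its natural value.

44

Intervening sets K = -2 and removes its equation (K = 2J + 2D - 2).
G = 3H + 2D + 1  [with H=0, D=6]  = 13
M = D + 2G - 2K  [with D=6, G=13, K=-2]  = 36
Without intervention: G = 3H + 2D + 1  [with H=0, D=6]  = 13; J = 5 if G >= 1 else 2  [with G=13]  = 5; K = 2J + 2D - 2  [with J=5, D=6]  = 20; M = D + 2G - 2K  [with D=6, G=13, K=20]  = -8.
Change = 36 − (-8) = 44.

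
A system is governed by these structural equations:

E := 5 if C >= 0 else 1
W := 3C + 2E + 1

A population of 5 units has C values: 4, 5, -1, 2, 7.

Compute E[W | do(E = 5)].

21.2

do(E=5) breaks E's dependence on C. With E=5 fixed, W across the units is 23, 26, 8, 17, 32, mean 21.2.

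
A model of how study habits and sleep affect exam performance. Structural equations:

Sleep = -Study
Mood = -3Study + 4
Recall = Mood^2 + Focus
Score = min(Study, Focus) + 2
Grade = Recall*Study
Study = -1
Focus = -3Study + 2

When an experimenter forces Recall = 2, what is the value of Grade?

Intervening sets Recall = 2 and removes its equation (Recall = Mood^2 + Focus).
Grade = Recall*Study  [with Recall=2, Study=-1]  = -2

-2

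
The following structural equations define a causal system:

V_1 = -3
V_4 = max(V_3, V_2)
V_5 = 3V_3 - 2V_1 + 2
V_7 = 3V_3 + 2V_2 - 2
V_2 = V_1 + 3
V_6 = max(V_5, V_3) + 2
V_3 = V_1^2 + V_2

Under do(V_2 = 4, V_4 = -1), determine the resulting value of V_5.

47

Setting V_2 = 4, V_4 = -1 by intervention discards those variables' equations.
V_3 = V_1^2 + V_2  [with V_1=-3, V_2=4]  = 13
V_5 = 3V_3 - 2V_1 + 2  [with V_3=13, V_1=-3]  = 47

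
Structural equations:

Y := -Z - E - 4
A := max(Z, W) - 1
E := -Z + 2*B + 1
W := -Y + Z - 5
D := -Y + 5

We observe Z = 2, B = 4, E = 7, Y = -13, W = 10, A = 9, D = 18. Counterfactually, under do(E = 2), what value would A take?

4

The intervention breaks the incoming arrows to E: E := -Z + 2*B + 1 no longer applies, and E = 2.
Y = -Z - E - 4  [with Z=2, E=2]  = -8
W = -Y + Z - 5  [with Y=-8, Z=2]  = 5
A = max(Z, W) - 1  [with Z=2, W=5]  = 4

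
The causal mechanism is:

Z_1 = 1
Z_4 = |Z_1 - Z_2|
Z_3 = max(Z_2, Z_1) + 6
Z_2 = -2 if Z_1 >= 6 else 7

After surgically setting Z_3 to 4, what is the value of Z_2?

7

Under do(Z_3=4), the mechanism Z_3 = max(Z_2, Z_1) + 6 is discarded; Z_3 is fixed at 4.
Since Z_2 is not a descendant of the intervened variable, it is unaffected.
Z_2 = -2 if Z_1 >= 6 else 7  [with Z_1=1]  = 7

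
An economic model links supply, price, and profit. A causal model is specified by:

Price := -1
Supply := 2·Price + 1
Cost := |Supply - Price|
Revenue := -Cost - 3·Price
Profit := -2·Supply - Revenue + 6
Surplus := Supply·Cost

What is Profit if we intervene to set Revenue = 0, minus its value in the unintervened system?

3

Intervening sets Revenue = 0 and removes its equation (Revenue := -Cost - 3·Price).
Supply = 2·Price + 1  [with Price=-1]  = -1
Profit = -2·Supply - Revenue + 6  [with Supply=-1, Revenue=0]  = 8
Without intervention: Supply = 2·Price + 1  [with Price=-1]  = -1; Cost = |Supply - Price|  [with Supply=-1, Price=-1]  = 0; Revenue = -Cost - 3·Price  [with Cost=0, Price=-1]  = 3; Profit = -2·Supply - Revenue + 6  [with Supply=-1, Revenue=3]  = 5.
Change = 8 − 5 = 3.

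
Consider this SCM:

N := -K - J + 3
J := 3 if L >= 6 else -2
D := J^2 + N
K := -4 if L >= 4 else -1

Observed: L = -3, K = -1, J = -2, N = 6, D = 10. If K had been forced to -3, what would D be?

do(K=-3) replaces the equation K := -4 if L >= 4 else -1 with the constant K = -3.
J = 3 if L >= 6 else -2  [with L=-3]  = -2
N = -K - J + 3  [with K=-3, J=-2]  = 8
D = J^2 + N  [with J=-2, N=8]  = 12

12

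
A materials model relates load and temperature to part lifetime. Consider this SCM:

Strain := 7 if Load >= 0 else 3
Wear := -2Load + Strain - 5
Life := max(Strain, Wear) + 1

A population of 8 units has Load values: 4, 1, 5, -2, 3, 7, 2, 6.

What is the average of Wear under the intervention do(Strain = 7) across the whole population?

-4.5

Under do(Strain=7), Strain's equation is replaced by Strain=7 for every unit. Per-unit Wear: -6, 0, -8, 6, -4, -12, -2, -10. Mean = -4.5.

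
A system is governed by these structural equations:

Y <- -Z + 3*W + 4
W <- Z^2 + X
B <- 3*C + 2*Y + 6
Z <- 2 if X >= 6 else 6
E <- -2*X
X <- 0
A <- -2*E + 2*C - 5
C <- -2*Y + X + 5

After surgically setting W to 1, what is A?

The intervention breaks the incoming arrows to W: W <- Z^2 + X no longer applies, and W = 1.
Z = 2 if X >= 6 else 6  [with X=0]  = 6
Y = -Z + 3*W + 4  [with Z=6, W=1]  = 1
C = -2*Y + X + 5  [with Y=1, X=0]  = 3
E = -2*X  [with X=0]  = 0
A = -2*E + 2*C - 5  [with E=0, C=3]  = 1

1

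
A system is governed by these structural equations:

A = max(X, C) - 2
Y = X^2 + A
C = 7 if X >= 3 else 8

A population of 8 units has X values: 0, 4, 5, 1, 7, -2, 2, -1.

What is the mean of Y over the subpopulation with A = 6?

Conditioning on A=6 selects the 5 unit(s) with X ∈ {0, 1, -2, 2, -1}. Their Y values: 6, 7, 10, 10, 7. Mean = 8.

8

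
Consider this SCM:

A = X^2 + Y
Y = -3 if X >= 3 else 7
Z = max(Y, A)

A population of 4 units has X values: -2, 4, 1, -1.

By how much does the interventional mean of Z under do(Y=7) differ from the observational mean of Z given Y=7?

3.5

The intervention sets Y=7 in all 4 units regardless of X. Recomputing Z per unit gives 11, 23, 8, 8; average 12.5.
Observing Y=7 restricts to units where Y's equation naturally yields 7: X ∈ {-2, 1, -1}. In that subpopulation Z = 11, 8, 8, mean 9.
Difference = 12.5 − 9 = 3.5.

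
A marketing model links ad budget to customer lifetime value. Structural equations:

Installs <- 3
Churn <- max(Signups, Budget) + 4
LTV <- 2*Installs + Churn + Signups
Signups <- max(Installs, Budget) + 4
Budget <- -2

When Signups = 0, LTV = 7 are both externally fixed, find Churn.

The joint intervention fixes Signups = 0, LTV = 7, removing each variable's own equation.
Churn = max(Signups, Budget) + 4  [with Signups=0, Budget=-2]  = 4

4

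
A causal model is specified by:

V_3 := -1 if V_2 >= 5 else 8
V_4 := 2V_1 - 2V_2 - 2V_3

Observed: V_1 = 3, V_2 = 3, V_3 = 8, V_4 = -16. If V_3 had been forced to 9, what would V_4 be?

-18

The intervention breaks the incoming arrows to V_3: V_3 := -1 if V_2 >= 5 else 8 no longer applies, and V_3 = 9.
V_4 = 2V_1 - 2V_2 - 2V_3  [with V_1=3, V_2=3, V_3=9]  = -18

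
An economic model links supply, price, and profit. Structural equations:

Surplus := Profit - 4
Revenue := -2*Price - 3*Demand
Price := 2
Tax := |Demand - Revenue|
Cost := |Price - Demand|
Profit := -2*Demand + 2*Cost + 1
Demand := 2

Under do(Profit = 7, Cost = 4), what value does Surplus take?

Under do(Profit = 7, Cost = 4), each intervened variable's structural equation is replaced by its fixed value.
Surplus = Profit - 4  [with Profit=7]  = 3

3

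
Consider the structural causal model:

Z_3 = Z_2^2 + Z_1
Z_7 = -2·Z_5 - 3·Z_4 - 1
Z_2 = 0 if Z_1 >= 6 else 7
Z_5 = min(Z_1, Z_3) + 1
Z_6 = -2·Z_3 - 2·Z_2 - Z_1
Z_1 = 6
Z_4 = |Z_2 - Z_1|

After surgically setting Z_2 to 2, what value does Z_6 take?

Under do(Z_2=2), the mechanism Z_2 = 0 if Z_1 >= 6 else 7 is discarded; Z_2 is fixed at 2.
Z_3 = Z_2^2 + Z_1  [with Z_2=2, Z_1=6]  = 10
Z_6 = -2·Z_3 - 2·Z_2 - Z_1  [with Z_3=10, Z_2=2, Z_1=6]  = -30

-30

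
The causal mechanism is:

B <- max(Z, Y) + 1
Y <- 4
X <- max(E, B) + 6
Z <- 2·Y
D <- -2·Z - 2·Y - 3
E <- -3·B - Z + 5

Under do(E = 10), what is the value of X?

Under do(E=10), the mechanism E <- -3·B - Z + 5 is discarded; E is fixed at 10.
Z = 2·Y  [with Y=4]  = 8
B = max(Z, Y) + 1  [with Z=8, Y=4]  = 9
X = max(E, B) + 6  [with E=10, B=9]  = 16

16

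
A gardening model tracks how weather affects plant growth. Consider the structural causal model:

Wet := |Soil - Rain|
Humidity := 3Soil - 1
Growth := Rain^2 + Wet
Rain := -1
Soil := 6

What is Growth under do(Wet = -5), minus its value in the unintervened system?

The intervention breaks the incoming arrows to Wet: Wet := |Soil - Rain| no longer applies, and Wet = -5.
Growth = Rain^2 + Wet  [with Rain=-1, Wet=-5]  = -4
Without intervention: Wet = |Soil - Rain|  [with Soil=6, Rain=-1]  = 7; Growth = Rain^2 + Wet  [with Rain=-1, Wet=7]  = 8.
Change = -4 − 8 = -12.

-12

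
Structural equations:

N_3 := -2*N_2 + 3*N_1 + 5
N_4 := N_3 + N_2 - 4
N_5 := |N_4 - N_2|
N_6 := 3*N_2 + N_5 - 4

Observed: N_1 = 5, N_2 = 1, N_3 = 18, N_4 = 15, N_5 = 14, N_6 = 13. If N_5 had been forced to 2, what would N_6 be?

1

The intervention breaks the incoming arrows to N_5: N_5 := |N_4 - N_2| no longer applies, and N_5 = 2.
N_6 = 3*N_2 + N_5 - 4  [with N_2=1, N_5=2]  = 1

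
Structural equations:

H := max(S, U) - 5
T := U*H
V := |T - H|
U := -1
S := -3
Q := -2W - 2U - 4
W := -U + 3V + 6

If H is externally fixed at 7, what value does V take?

14

do(H=7) replaces the equation H := max(S, U) - 5 with the constant H = 7.
T = U*H  [with U=-1, H=7]  = -7
V = |T - H|  [with T=-7, H=7]  = 14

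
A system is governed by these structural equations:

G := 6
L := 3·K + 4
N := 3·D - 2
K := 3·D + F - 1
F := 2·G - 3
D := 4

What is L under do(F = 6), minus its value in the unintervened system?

-9

The intervention breaks the incoming arrows to F: F := 2·G - 3 no longer applies, and F = 6.
K = 3·D + F - 1  [with D=4, F=6]  = 17
L = 3·K + 4  [with K=17]  = 55
Without intervention: F = 2·G - 3  [with G=6]  = 9; K = 3·D + F - 1  [with D=4, F=9]  = 20; L = 3·K + 4  [with K=20]  = 64.
Change = 55 − 64 = -9.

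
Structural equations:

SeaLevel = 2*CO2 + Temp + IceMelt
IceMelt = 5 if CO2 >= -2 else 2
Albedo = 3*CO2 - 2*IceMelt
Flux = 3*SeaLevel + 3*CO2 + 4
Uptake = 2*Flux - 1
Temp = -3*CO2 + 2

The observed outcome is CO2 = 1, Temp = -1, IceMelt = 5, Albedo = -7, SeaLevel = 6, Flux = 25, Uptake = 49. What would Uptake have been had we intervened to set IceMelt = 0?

19

The intervention breaks the incoming arrows to IceMelt: IceMelt = 5 if CO2 >= -2 else 2 no longer applies, and IceMelt = 0.
Temp = -3*CO2 + 2  [with CO2=1]  = -1
SeaLevel = 2*CO2 + Temp + IceMelt  [with CO2=1, Temp=-1, IceMelt=0]  = 1
Flux = 3*SeaLevel + 3*CO2 + 4  [with SeaLevel=1, CO2=1]  = 10
Uptake = 2*Flux - 1  [with Flux=10]  = 19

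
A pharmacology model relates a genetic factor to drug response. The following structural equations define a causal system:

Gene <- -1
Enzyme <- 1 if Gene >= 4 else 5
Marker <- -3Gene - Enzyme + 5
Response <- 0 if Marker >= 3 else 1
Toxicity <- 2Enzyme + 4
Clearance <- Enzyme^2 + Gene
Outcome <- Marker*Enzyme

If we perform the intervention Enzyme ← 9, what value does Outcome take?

Under do(Enzyme=9), the mechanism Enzyme <- 1 if Gene >= 4 else 5 is discarded; Enzyme is fixed at 9.
Marker = -3Gene - Enzyme + 5  [with Gene=-1, Enzyme=9]  = -1
Outcome = Marker*Enzyme  [with Marker=-1, Enzyme=9]  = -9

-9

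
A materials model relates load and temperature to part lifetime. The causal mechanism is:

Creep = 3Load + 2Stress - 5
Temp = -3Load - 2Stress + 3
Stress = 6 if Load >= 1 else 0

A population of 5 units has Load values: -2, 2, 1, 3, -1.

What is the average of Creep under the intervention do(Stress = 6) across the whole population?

8.8

Under do(Stress=6), Stress's equation is replaced by Stress=6 for every unit. Per-unit Creep: 1, 13, 10, 16, 4. Mean = 8.8.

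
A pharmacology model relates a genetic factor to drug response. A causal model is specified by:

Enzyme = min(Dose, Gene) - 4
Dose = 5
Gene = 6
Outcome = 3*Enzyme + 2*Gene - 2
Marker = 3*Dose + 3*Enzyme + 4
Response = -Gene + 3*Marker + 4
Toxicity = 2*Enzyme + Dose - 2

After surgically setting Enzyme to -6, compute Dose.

Under do(Enzyme=-6), the mechanism Enzyme = min(Dose, Gene) - 4 is discarded; Enzyme is fixed at -6.
Since Dose is not a descendant of the intervened variable, it is unaffected.

5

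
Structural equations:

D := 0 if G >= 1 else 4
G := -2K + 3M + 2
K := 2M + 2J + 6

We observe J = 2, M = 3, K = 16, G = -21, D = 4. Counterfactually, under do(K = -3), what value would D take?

0

do(K=-3) replaces the equation K := 2M + 2J + 6 with the constant K = -3.
G = -2K + 3M + 2  [with K=-3, M=3]  = 17
D = 0 if G >= 1 else 4  [with G=17]  = 0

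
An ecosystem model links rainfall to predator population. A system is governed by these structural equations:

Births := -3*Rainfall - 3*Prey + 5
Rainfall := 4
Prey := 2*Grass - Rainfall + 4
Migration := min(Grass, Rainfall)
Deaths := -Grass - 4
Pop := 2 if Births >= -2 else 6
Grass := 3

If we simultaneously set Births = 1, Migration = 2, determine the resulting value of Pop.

2

Setting Births = 1, Migration = 2 by intervention discards those variables' equations.
Pop = 2 if Births >= -2 else 6  [with Births=1]  = 2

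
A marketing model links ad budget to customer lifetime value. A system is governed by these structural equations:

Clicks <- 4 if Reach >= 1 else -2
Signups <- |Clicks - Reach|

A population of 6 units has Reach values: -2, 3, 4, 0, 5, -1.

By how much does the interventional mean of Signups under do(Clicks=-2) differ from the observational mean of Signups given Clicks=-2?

Under do(Clicks=-2), Clicks's equation is replaced by Clicks=-2 for every unit. Per-unit Signups: 0, 5, 6, 2, 7, 1. Mean = 3.5.
E[Signups|Clicks=-2] averages over only the 3 units with Clicks=-2 (Reach = -2, 0, -1): Signups = 0, 2, 1, mean 1.
Difference = 3.5 − 1 = 2.5.

2.5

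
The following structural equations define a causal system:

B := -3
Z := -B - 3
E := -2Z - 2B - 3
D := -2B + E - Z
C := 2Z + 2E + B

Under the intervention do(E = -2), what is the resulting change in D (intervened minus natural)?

The intervention breaks the incoming arrows to E: E := -2Z - 2B - 3 no longer applies, and E = -2.
Z = -B - 3  [with B=-3]  = 0
D = -2B + E - Z  [with B=-3, E=-2, Z=0]  = 4
Without intervention: Z = -B - 3  [with B=-3]  = 0; E = -2Z - 2B - 3  [with Z=0, B=-3]  = 3; D = -2B + E - Z  [with B=-3, E=3, Z=0]  = 9.
Change = 4 − 9 = -5.

-5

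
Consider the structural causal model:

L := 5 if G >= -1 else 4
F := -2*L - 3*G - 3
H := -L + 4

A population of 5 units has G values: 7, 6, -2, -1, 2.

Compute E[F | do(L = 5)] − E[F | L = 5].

Under do(L=5), L's equation is replaced by L=5 for every unit. Per-unit F: -34, -31, -7, -10, -19. Mean = -20.2.
E[F|L=5] averages over only the 4 units with L=5 (G = 7, 6, -1, 2): F = -34, -31, -10, -19, mean -23.5.
Difference = -20.2 − (-23.5) = 3.3.

3.3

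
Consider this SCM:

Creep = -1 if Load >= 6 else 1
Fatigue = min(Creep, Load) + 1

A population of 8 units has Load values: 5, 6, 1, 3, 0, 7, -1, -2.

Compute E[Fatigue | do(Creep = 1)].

do(Creep=1) breaks Creep's dependence on Load. With Creep=1 fixed, Fatigue across the units is 2, 2, 2, 2, 1, 2, 0, -1, mean 1.25.

1.25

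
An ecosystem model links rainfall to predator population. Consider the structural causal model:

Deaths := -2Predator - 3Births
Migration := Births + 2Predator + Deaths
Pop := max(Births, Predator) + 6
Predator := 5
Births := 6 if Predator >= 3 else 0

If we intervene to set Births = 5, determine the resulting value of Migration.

Under do(Births=5), the mechanism Births := 6 if Predator >= 3 else 0 is discarded; Births is fixed at 5.
Deaths = -2Predator - 3Births  [with Predator=5, Births=5]  = -25
Migration = Births + 2Predator + Deaths  [with Births=5, Predator=5, Deaths=-25]  = -10

-10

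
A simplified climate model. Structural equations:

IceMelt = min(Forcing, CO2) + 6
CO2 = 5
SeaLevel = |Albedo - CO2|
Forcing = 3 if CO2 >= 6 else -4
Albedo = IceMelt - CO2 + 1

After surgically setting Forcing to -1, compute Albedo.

Under do(Forcing=-1), the mechanism Forcing = 3 if CO2 >= 6 else -4 is discarded; Forcing is fixed at -1.
IceMelt = min(Forcing, CO2) + 6  [with Forcing=-1, CO2=5]  = 5
Albedo = IceMelt - CO2 + 1  [with IceMelt=5, CO2=5]  = 1

1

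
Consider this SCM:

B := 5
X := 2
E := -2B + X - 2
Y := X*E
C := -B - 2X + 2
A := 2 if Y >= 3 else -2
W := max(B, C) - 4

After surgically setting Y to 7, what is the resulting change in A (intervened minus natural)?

4

Under do(Y=7), the mechanism Y := X*E is discarded; Y is fixed at 7.
A = 2 if Y >= 3 else -2  [with Y=7]  = 2
Without intervention: E = -2B + X - 2  [with B=5, X=2]  = -10; Y = X*E  [with X=2, E=-10]  = -20; A = 2 if Y >= 3 else -2  [with Y=-20]  = -2.
Change = 2 − (-2) = 4.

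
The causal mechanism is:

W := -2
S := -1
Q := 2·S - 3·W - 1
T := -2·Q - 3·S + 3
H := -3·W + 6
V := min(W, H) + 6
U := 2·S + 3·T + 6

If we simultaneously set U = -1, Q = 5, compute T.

-4

The joint intervention fixes U = -1, Q = 5, removing each variable's own equation.
T = -2·Q - 3·S + 3  [with Q=5, S=-1]  = -4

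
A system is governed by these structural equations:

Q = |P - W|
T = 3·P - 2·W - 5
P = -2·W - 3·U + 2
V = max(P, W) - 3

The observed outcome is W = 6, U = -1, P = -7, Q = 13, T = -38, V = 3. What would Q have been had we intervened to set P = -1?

The intervention breaks the incoming arrows to P: P = -2·W - 3·U + 2 no longer applies, and P = -1.
Q = |P - W|  [with P=-1, W=6]  = 7

7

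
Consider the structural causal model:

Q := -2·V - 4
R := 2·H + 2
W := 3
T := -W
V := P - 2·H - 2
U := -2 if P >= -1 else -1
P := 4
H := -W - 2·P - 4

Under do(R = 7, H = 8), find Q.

24

Under do(R = 7, H = 8), each intervened variable's structural equation is replaced by its fixed value.
V = P - 2·H - 2  [with P=4, H=8]  = -14
Q = -2·V - 4  [with V=-14]  = 24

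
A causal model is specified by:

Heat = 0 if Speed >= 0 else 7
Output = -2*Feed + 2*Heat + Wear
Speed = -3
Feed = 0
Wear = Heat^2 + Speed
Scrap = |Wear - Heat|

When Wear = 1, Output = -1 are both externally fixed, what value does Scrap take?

Setting Wear = 1, Output = -1 by intervention discards those variables' equations.
Heat = 0 if Speed >= 0 else 7  [with Speed=-3]  = 7
Scrap = |Wear - Heat|  [with Wear=1, Heat=7]  = 6

6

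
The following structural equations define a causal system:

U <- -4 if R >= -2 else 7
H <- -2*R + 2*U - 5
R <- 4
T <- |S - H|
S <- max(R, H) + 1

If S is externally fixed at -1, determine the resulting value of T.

Intervening sets S = -1 and removes its equation (S <- max(R, H) + 1).
U = -4 if R >= -2 else 7  [with R=4]  = -4
H = -2*R + 2*U - 5  [with R=4, U=-4]  = -21
T = |S - H|  [with S=-1, H=-21]  = 20

20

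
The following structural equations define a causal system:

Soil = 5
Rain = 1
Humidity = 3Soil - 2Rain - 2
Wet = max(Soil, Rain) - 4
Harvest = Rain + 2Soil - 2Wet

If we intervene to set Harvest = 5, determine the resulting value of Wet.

do(Harvest=5) replaces the equation Harvest = Rain + 2Soil - 2Wet with the constant Harvest = 5.
Wet is not downstream of the intervention, so its value is determined by the original equations.
Wet = max(Soil, Rain) - 4  [with Soil=5, Rain=1]  = 1

1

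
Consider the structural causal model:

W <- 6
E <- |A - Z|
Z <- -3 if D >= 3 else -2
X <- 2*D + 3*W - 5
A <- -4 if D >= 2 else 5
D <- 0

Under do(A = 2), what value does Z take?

-2

The intervention breaks the incoming arrows to A: A <- -4 if D >= 2 else 5 no longer applies, and A = 2.
Z is not downstream of the intervention, so its value is determined by the original equations.
Z = -3 if D >= 3 else -2  [with D=0]  = -2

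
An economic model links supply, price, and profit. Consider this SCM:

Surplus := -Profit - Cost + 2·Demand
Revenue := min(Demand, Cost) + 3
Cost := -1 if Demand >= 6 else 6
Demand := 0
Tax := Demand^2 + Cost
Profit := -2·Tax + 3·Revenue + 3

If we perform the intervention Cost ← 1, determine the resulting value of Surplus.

-11

Under do(Cost=1), the mechanism Cost := -1 if Demand >= 6 else 6 is discarded; Cost is fixed at 1.
Revenue = min(Demand, Cost) + 3  [with Demand=0, Cost=1]  = 3
Tax = Demand^2 + Cost  [with Demand=0, Cost=1]  = 1
Profit = -2·Tax + 3·Revenue + 3  [with Tax=1, Revenue=3]  = 10
Surplus = -Profit - Cost + 2·Demand  [with Profit=10, Cost=1, Demand=0]  = -11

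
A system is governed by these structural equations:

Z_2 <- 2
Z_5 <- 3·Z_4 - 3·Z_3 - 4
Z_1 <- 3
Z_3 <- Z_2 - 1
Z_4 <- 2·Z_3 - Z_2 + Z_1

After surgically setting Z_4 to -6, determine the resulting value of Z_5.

Intervening sets Z_4 = -6 and removes its equation (Z_4 <- 2·Z_3 - Z_2 + Z_1).
Z_3 = Z_2 - 1  [with Z_2=2]  = 1
Z_5 = 3·Z_4 - 3·Z_3 - 4  [with Z_4=-6, Z_3=1]  = -25

-25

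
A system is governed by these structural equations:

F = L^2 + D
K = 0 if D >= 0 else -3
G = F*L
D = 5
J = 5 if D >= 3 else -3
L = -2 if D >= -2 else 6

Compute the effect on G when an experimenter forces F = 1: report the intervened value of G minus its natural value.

Under do(F=1), the mechanism F = L^2 + D is discarded; F is fixed at 1.
L = -2 if D >= -2 else 6  [with D=5]  = -2
G = F*L  [with F=1, L=-2]  = -2
Without intervention: L = -2 if D >= -2 else 6  [with D=5]  = -2; F = L^2 + D  [with L=-2, D=5]  = 9; G = F*L  [with F=9, L=-2]  = -18.
Change = -2 − (-18) = 16.

16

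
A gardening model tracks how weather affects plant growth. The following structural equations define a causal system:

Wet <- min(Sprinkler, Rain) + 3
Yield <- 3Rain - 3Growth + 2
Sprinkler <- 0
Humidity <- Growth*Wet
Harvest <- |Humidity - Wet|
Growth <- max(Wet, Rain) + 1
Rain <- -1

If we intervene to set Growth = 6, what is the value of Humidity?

Intervening sets Growth = 6 and removes its equation (Growth <- max(Wet, Rain) + 1).
Wet = min(Sprinkler, Rain) + 3  [with Sprinkler=0, Rain=-1]  = 2
Humidity = Growth*Wet  [with Growth=6, Wet=2]  = 12

12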